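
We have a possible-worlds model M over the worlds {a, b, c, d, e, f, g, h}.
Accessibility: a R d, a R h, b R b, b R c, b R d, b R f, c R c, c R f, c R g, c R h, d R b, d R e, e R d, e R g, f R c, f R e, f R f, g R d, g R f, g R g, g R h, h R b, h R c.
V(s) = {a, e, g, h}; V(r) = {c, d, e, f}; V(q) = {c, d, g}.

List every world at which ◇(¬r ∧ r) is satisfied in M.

Let φ = ◇(¬r ∧ r). Evaluate φ at each world:
  a (successors {d, h}): φ is false.
  b (successors {b, c, d, f}): φ is false.
  c (successors {c, f, g, h}): φ is false.
  d (successors {b, e}): φ is false.
  e (successors {d, g}): φ is false.
  f (successors {c, e, f}): φ is false.
  g (successors {d, f, g, h}): φ is false.
  h (successors {b, c}): φ is false.
For instance, at f:
  At f: ◇(¬r ∧ r) requires ¬r ∧ r at some successor in {c, e, f}.
    At c: ¬r ∧ r is false.
    At e: ¬r ∧ r is false.
    At f: ¬r ∧ r is false.
  So ◇(¬r ∧ r) is false at f.
Satisfying worlds: none.

none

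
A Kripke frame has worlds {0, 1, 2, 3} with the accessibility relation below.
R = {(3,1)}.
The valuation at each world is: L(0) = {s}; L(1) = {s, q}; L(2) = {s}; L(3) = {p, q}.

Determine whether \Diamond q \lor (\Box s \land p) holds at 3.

Yes

Recall that \Box ψ holds at a world iff ψ holds at every accessible world, and \Diamond ψ holds iff ψ holds at some accessible world.
At 3: \Diamond q is true, \Box s \land p is true, so \Diamond q \lor (\Box s \land p) is true.
  At 3: \Diamond q requires q at some successor in {1}.
    q holds at 1, so \Diamond q is true at 3.
  At 3: \Box s is true, p is true, so \Box s \land p is true.
    At 3: \Box s requires s at every successor {1}.
      At 1: s is true.
    So \Box s is true at 3.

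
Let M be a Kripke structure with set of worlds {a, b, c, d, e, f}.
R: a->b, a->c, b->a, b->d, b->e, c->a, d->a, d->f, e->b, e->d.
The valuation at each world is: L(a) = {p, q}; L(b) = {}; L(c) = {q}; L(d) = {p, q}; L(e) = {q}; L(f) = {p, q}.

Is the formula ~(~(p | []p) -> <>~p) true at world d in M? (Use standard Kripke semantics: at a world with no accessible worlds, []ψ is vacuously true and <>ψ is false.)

At d: ~(p | []p) -> <>~p is true, so ~(~(p | []p) -> <>~p) is false.
  At d: ~(p | []p) is false, <>~p is false, so ~(p | []p) -> <>~p is true.
    At d: p | []p is true, so ~(p | []p) is false.
      At d: p is true, []p is true, so p | []p is true.
    At d: <>~p requires ~p at some successor in {a, f}.
      At a: ~p is false.
      At f: ~p is false.
    So <>~p is false at d.

No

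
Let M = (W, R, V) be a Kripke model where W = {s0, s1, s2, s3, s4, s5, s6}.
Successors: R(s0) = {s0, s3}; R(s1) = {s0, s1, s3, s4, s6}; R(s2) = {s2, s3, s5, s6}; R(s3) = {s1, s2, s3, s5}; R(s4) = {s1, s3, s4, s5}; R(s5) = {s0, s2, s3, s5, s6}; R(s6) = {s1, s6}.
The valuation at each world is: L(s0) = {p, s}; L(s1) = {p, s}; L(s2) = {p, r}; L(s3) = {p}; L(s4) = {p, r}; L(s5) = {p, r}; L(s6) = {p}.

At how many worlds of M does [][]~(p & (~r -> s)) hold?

Let φ = [][]~(p & (~r -> s)). Evaluate φ at each world:
  s0 (successors {s0, s3}): φ is false.
  s1 (successors {s0, s1, s3, s4, s6}): φ is false.
  s2 (successors {s2, s3, s5, s6}): φ is false.
  s3 (successors {s1, s2, s3, s5}): φ is false.
  s4 (successors {s1, s3, s4, s5}): φ is false.
  s5 (successors {s0, s2, s3, s5, s6}): φ is false.
  s6 (successors {s1, s6}): φ is false.
For instance, at s4:
  At s4: [][]~(p & (~r -> s)) requires []~(p & (~r -> s)) at every successor {s1, s3, s4, s5}.
    []~(p & (~r -> s)) fails at s1, so [][]~(p & (~r -> s)) is false at s4.
      At s1: []~(p & (~r -> s)) requires ~(p & (~r -> s)) at every successor {s0, s1, s3, s4, s6}.
        ~(p & (~r -> s)) fails at s0, so []~(p & (~r -> s)) is false at s1.
Satisfying worlds: none.

0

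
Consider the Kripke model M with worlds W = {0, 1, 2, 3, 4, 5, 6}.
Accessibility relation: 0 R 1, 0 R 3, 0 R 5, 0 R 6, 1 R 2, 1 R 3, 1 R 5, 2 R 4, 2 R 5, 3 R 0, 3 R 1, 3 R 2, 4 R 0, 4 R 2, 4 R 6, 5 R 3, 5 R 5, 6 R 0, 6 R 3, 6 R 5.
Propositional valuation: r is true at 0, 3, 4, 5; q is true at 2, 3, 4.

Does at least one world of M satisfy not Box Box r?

Yes

Let φ = not Box Box r. Evaluate φ at each world:
  0 (successors {1, 3, 5, 6}): φ is true.
  1 (successors {2, 3, 5}): φ is true.
  2 (successors {4, 5}): φ is true.
  3 (successors {0, 1, 2}): φ is true.
  4 (successors {0, 2, 6}): φ is true.
  5 (successors {3, 5}): φ is true.
  6 (successors {0, 3, 5}): φ is true.
Detail at 0 (witness):
  At 0: Box Box r is false, so not Box Box r is true.
    At 0: Box Box r requires Box r at every successor {1, 3, 5, 6}.
      Box r fails at 1, so Box Box r is false at 0.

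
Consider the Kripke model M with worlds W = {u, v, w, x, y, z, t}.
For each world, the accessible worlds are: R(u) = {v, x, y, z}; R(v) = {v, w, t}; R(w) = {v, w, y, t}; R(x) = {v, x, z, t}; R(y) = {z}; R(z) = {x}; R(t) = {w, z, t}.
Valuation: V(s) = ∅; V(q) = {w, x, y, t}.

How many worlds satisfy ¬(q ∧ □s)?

Recall that □ψ holds at a world iff ψ holds at every accessible world, and ◇ψ holds iff ψ holds at some accessible world.
Let φ = ¬(q ∧ □s). Evaluate φ at each world:
  u (successors {v, x, y, z}): φ is true.
  v (successors {v, w, t}): φ is true.
  w (successors {v, w, y, t}): φ is true.
  x (successors {v, x, z, t}): φ is true.
  y (successors {z}): φ is true.
  z (successors {x}): φ is true.
  t (successors {w, z, t}): φ is true.
For instance, at z:
  At z: q ∧ □s is false, so ¬(q ∧ □s) is true.
    At z: q is false, □s is false, so q ∧ □s is false.
      At z: □s requires s at every successor {x}.
        s fails at x, so □s is false at z.
Satisfying worlds: {u, v, w, x, y, z, t}

7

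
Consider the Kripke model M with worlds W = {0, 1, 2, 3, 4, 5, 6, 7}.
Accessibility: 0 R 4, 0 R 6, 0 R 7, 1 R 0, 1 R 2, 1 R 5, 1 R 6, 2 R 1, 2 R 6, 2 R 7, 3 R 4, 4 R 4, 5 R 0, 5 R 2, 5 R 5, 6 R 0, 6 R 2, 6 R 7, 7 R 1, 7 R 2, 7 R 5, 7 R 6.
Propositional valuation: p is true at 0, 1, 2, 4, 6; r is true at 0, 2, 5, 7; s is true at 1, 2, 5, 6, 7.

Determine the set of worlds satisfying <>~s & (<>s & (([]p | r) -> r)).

0, 1, 5, 6

Let φ = <>~s & (<>s & (([]p | r) -> r)). Evaluate φ at each world:
  0 (successors {4, 6, 7}): φ is true.
  1 (successors {0, 2, 5, 6}): φ is true.
  2 (successors {1, 6, 7}): φ is false.
  3 (successors {4}): φ is false.
  4 (successors {4}): φ is false.
  5 (successors {0, 2, 5}): φ is true.
  6 (successors {0, 2, 7}): φ is true.
  7 (successors {1, 2, 5, 6}): φ is false.
For instance, at 6:
  At 6: <>~s is true, <>s & (([]p | r) -> r) is true, so <>~s & (<>s & (([]p | r) -> r)) is true.
    At 6: <>~s requires ~s at some successor in {0, 2, 7}.
      ~s holds at 0, so <>~s is true at 6.
    At 6: <>s is true, ([]p | r) -> r is true, so <>s & (([]p | r) -> r) is true.
      At 6: <>s requires s at some successor in {0, 2, 7}.
        s holds at 2, so <>s is true at 6.
      At 6: []p | r is false, r is false, so ([]p | r) -> r is true.
Satisfying worlds: {0, 1, 5, 6}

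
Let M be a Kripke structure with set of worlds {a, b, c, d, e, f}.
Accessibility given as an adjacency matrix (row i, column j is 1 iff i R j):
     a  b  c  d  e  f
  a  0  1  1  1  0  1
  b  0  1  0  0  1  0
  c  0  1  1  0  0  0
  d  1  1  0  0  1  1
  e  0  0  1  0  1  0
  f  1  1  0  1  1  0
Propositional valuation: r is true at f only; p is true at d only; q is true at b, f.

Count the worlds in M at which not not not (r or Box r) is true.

5

Recall that Box ψ holds at a world iff ψ holds at every accessible world, and Dia ψ holds iff ψ holds at some accessible world.
Let φ = not not not (r or Box r). Evaluate φ at each world:
  a (successors {b, c, d, f}): φ is true.
  b (successors {b, e}): φ is true.
  c (successors {b, c}): φ is true.
  d (successors {a, b, e, f}): φ is true.
  e (successors {c, e}): φ is true.
  f (successors {a, b, d, e}): φ is false.
For instance, at e:
  At e: not not (r or Box r) is false, so not not not (r or Box r) is true.
    At e: not (r or Box r) is true, so not not (r or Box r) is false.
      At e: r or Box r is false, so not (r or Box r) is true.
Satisfying worlds: {a, b, c, d, e}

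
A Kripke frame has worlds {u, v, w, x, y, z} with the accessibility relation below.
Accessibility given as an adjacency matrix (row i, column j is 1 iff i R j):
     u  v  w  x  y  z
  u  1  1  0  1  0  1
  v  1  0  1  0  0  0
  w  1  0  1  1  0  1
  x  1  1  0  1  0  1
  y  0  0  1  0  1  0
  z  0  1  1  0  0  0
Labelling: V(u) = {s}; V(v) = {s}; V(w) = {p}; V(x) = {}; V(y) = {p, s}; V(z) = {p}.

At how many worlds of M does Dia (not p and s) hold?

5

Let φ = Dia (not p and s). Evaluate φ at each world:
  u (successors {u, v, x, z}): φ is true.
  v (successors {u, w}): φ is true.
  w (successors {u, w, x, z}): φ is true.
  x (successors {u, v, x, z}): φ is true.
  y (successors {w, y}): φ is false.
  z (successors {v, w}): φ is true.
For instance, at v:
  At v: Dia (not p and s) requires not p and s at some successor in {u, w}.
    not p and s holds at u, so Dia (not p and s) is true at v.
Satisfying worlds: {u, v, w, x, z}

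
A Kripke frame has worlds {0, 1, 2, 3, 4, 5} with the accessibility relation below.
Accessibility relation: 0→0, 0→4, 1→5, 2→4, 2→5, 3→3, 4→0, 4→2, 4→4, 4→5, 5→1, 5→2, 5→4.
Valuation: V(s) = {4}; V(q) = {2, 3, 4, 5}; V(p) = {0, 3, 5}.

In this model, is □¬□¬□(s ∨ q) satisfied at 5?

At 5: □¬□¬□(s ∨ q) requires ¬□¬□(s ∨ q) at every successor {1, 2, 4}.
  ¬□¬□(s ∨ q) fails at 1, so □¬□¬□(s ∨ q) is false at 5.
    At 1: □¬□(s ∨ q) is true, so ¬□¬□(s ∨ q) is false.
      At 1: □¬□(s ∨ q) requires ¬□(s ∨ q) at every successor {5}.
        At 5: ¬□(s ∨ q) is true.
      So □¬□(s ∨ q) is true at 1.

No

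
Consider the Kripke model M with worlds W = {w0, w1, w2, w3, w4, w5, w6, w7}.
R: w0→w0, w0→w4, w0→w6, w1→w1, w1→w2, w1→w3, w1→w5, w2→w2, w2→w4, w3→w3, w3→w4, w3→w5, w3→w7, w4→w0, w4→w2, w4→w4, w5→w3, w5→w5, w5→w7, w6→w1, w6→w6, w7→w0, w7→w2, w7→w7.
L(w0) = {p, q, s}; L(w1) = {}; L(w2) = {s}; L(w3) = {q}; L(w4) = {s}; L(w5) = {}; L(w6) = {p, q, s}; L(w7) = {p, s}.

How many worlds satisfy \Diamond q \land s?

4

Let φ = \Diamond q \land s. Evaluate φ at each world:
  w0 (successors {w0, w4, w6}): φ is true.
  w1 (successors {w1, w2, w3, w5}): φ is false.
  w2 (successors {w2, w4}): φ is false.
  w3 (successors {w3, w4, w5, w7}): φ is false.
  w4 (successors {w0, w2, w4}): φ is true.
  w5 (successors {w3, w5, w7}): φ is false.
  w6 (successors {w1, w6}): φ is true.
  w7 (successors {w0, w2, w7}): φ is true.
For instance, at w3:
  At w3: \Diamond q is true, s is false, so \Diamond q \land s is false.
    At w3: \Diamond q requires q at some successor in {w3, w4, w5, w7}.
      q holds at w3, so \Diamond q is true at w3.
Satisfying worlds: {w0, w4, w6, w7}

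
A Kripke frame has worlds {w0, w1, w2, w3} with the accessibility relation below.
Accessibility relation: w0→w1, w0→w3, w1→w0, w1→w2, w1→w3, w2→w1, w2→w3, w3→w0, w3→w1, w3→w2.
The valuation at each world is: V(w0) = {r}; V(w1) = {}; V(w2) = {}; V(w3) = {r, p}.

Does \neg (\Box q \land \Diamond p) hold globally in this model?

Yes

Recall that \Box ψ holds at a world iff ψ holds at every accessible world, and \Diamond ψ holds iff ψ holds at some accessible world.
Let φ = \neg (\Box q \land \Diamond p). Evaluate φ at each world:
  w0 (successors {w1, w3}): φ is true.
  w1 (successors {w0, w2, w3}): φ is true.
  w2 (successors {w1, w3}): φ is true.
  w3 (successors {w0, w1, w2}): φ is true.
For instance, at w1:
  At w1: \Box q \land \Diamond p is false, so \neg (\Box q \land \Diamond p) is true.
    At w1: \Box q is false, \Diamond p is true, so \Box q \land \Diamond p is false.
      At w1: \Box q requires q at every successor {w0, w2, w3}.
        q fails at w0, so \Box q is false at w1.
      At w1: \Diamond p requires p at some successor in {w0, w2, w3}.
        p holds at w3, so \Diamond p is true at w1.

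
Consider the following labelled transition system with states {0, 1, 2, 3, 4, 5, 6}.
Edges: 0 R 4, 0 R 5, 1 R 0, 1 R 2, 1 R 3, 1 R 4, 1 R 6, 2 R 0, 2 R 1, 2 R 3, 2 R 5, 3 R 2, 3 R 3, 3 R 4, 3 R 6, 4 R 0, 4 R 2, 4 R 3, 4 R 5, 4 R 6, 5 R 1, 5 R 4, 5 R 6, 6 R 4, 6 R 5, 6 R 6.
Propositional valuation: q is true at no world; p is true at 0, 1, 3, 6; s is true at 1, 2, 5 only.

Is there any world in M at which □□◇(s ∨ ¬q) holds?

Yes

Recall that □ψ holds at a world iff ψ holds at every accessible world, and ◇ψ holds iff ψ holds at some accessible world.
Let φ = □□◇(s ∨ ¬q). Evaluate φ at each world:
  0 (successors {4, 5}): φ is true.
  1 (successors {0, 2, 3, 4, 6}): φ is true.
  2 (successors {0, 1, 3, 5}): φ is true.
  3 (successors {2, 3, 4, 6}): φ is true.
  4 (successors {0, 2, 3, 5, 6}): φ is true.
  5 (successors {1, 4, 6}): φ is true.
  6 (successors {4, 5, 6}): φ is true.
Detail at 0 (witness):
  At 0: □□◇(s ∨ ¬q) requires □◇(s ∨ ¬q) at every successor {4, 5}.
      At 4: □◇(s ∨ ¬q) requires ◇(s ∨ ¬q) at every successor {0, 2, 3, 5, 6}.
        At 0: ◇(s ∨ ¬q) is true.
        At 2: ◇(s ∨ ¬q) is true.
        At 3: ◇(s ∨ ¬q) is true.
        At 5: ◇(s ∨ ¬q) is true.
        At 6: ◇(s ∨ ¬q) is true.
      So □◇(s ∨ ¬q) is true at 4.
      At 5: □◇(s ∨ ¬q) requires ◇(s ∨ ¬q) at every successor {1, 4, 6}.
        At 1: ◇(s ∨ ¬q) is true.
        At 4: ◇(s ∨ ¬q) is true.
        At 6: ◇(s ∨ ¬q) is true.
      So □◇(s ∨ ¬q) is true at 5.
  So □□◇(s ∨ ¬q) is true at 0.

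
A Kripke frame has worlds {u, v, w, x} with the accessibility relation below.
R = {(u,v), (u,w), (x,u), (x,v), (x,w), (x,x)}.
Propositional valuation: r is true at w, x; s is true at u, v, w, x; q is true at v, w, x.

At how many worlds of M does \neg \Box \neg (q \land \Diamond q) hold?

1

Let φ = \neg \Box \neg (q \land \Diamond q). Evaluate φ at each world:
  u (successors {v, w}): φ is false.
  v (successors ∅): φ is false.
  w (successors ∅): φ is false.
  x (successors {u, v, w, x}): φ is true.
For instance, at x:
  At x: \Box \neg (q \land \Diamond q) is false, so \neg \Box \neg (q \land \Diamond q) is true.
    At x: \Box \neg (q \land \Diamond q) requires \neg (q \land \Diamond q) at every successor {u, v, w, x}.
      \neg (q \land \Diamond q) fails at x, so \Box \neg (q \land \Diamond q) is false at x.
Satisfying worlds: {x}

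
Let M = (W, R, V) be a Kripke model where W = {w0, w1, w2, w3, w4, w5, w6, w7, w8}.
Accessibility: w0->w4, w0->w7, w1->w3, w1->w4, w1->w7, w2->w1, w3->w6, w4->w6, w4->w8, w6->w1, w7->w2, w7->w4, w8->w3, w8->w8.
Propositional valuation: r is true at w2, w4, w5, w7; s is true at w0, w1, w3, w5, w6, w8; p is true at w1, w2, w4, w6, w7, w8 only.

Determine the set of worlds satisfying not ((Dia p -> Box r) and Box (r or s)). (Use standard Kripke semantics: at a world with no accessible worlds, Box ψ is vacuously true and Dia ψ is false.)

Let φ = not ((Dia p -> Box r) and Box (r or s)). Evaluate φ at each world:
  w0 (successors {w4, w7}): φ is false.
  w1 (successors {w3, w4, w7}): φ is true.
  w2 (successors {w1}): φ is true.
  w3 (successors {w6}): φ is true.
  w4 (successors {w6, w8}): φ is true.
  w5 (successors ∅): φ is false.
  w6 (successors {w1}): φ is true.
  w7 (successors {w2, w4}): φ is false.
  w8 (successors {w3, w8}): φ is true.
For instance, at w0:
  At w0: (Dia p -> Box r) and Box (r or s) is true, so not ((Dia p -> Box r) and Box (r or s)) is false.
    At w0: Dia p -> Box r is true, Box (r or s) is true, so (Dia p -> Box r) and Box (r or s) is true.
      At w0: Dia p is true, Box r is true, so Dia p -> Box r is true.
      At w0: Box (r or s) requires r or s at every successor {w4, w7}.
        At w4: r or s is true.
        At w7: r or s is true.
      So Box (r or s) is true at w0.
Satisfying worlds: {w1, w2, w3, w4, w6, w8}

w1, w2, w3, w4, w6, w8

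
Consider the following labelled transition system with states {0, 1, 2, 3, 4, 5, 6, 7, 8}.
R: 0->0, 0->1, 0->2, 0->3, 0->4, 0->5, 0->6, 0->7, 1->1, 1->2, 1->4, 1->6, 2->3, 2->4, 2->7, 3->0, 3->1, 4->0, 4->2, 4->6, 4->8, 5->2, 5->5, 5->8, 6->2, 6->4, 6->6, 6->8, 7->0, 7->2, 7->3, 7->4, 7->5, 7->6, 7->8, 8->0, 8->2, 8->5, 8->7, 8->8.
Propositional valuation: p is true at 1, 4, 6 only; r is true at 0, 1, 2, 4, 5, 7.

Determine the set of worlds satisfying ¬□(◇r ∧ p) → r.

Recall that □ψ holds at a world iff ψ holds at every accessible world, and ◇ψ holds iff ψ holds at some accessible world.
Let φ = ¬□(◇r ∧ p) → r. Evaluate φ at each world:
  0 (successors {0, 1, 2, 3, 4, 5, 6, 7}): φ is true.
  1 (successors {1, 2, 4, 6}): φ is true.
  2 (successors {3, 4, 7}): φ is true.
  3 (successors {0, 1}): φ is false.
  4 (successors {0, 2, 6, 8}): φ is true.
  5 (successors {2, 5, 8}): φ is true.
  6 (successors {2, 4, 6, 8}): φ is false.
  7 (successors {0, 2, 3, 4, 5, 6, 8}): φ is true.
  8 (successors {0, 2, 5, 7, 8}): φ is false.
For instance, at 4:
  At 4: ¬□(◇r ∧ p) is true, r is true, so ¬□(◇r ∧ p) → r is true.
    At 4: □(◇r ∧ p) is false, so ¬□(◇r ∧ p) is true.
      At 4: □(◇r ∧ p) requires ◇r ∧ p at every successor {0, 2, 6, 8}.
        ◇r ∧ p fails at 0, so □(◇r ∧ p) is false at 4.
Satisfying worlds: {0, 1, 2, 4, 5, 7}

0, 1, 2, 4, 5, 7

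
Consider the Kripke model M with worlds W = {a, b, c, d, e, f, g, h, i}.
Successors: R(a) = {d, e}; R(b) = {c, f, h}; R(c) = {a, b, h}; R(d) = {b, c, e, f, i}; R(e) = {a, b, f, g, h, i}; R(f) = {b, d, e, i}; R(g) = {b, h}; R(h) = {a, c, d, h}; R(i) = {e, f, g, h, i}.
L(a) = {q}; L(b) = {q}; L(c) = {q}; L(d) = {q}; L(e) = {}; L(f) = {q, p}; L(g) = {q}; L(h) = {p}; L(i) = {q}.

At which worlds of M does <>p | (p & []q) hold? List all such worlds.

b, c, d, e, g, h, i

Recall that []ψ holds at a world iff ψ holds at every accessible world, and <>ψ holds iff ψ holds at some accessible world.
Let φ = <>p | (p & []q). Evaluate φ at each world:
  a (successors {d, e}): φ is false.
  b (successors {c, f, h}): φ is true.
  c (successors {a, b, h}): φ is true.
  d (successors {b, c, e, f, i}): φ is true.
  e (successors {a, b, f, g, h, i}): φ is true.
  f (successors {b, d, e, i}): φ is false.
  g (successors {b, h}): φ is true.
  h (successors {a, c, d, h}): φ is true.
  i (successors {e, f, g, h, i}): φ is true.
For instance, at h:
  At h: <>p is true, p & []q is false, so <>p | (p & []q) is true.
    At h: <>p requires p at some successor in {a, c, d, h}.
      p holds at h, so <>p is true at h.
    At h: p is true, []q is false, so p & []q is false.
      At h: []q requires q at every successor {a, c, d, h}.
        q fails at h, so []q is false at h.
Satisfying worlds: {b, c, d, e, g, h, i}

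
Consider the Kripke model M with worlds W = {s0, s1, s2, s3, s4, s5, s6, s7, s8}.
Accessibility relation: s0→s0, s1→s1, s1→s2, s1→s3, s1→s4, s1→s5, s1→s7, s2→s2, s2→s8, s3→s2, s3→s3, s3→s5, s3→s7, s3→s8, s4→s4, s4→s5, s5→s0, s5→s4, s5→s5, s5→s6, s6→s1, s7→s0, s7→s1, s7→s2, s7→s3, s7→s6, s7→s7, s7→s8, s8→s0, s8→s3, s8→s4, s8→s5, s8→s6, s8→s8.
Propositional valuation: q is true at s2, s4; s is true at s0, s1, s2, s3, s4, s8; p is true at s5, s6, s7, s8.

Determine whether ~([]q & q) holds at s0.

Yes

At s0: []q & q is false, so ~([]q & q) is true.
  At s0: []q is false, q is false, so []q & q is false.
    At s0: []q requires q at every successor {s0}.
      q fails at s0, so []q is false at s0.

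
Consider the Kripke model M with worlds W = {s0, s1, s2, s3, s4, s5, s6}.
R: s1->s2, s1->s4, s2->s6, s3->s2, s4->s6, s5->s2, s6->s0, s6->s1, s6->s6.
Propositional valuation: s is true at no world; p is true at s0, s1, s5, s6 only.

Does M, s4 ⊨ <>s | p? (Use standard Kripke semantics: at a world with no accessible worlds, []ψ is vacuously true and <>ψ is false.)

No

Recall that <>ψ holds at a world iff ψ holds at some accessible world.
At s4: <>s is false, p is false, so <>s | p is false.
  At s4: <>s requires s at some successor in {s6}.
    At s6: s is false.
  So <>s is false at s4.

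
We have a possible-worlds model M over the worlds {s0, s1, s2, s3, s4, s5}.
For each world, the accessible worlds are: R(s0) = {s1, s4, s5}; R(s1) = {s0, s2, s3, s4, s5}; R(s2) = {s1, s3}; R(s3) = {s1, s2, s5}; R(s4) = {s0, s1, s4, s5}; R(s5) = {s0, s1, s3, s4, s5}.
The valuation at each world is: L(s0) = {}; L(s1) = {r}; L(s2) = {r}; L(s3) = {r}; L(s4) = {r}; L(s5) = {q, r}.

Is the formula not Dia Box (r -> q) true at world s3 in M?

Yes

At s3: Dia Box (r -> q) is false, so not Dia Box (r -> q) is true.
  At s3: Dia Box (r -> q) requires Box (r -> q) at some successor in {s1, s2, s5}.
    At s1: Box (r -> q) is false.
    At s2: Box (r -> q) is false.
    At s5: Box (r -> q) is false.
  So Dia Box (r -> q) is false at s3.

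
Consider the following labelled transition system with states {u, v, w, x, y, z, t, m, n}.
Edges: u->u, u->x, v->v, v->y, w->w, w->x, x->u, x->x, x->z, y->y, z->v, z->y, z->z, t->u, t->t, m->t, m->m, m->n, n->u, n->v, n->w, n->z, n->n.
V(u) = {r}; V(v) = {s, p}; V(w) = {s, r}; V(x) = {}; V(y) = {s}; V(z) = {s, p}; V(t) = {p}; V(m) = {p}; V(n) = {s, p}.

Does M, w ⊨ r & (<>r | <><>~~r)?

At w: r is true, <>r | <><>~~r is true, so r & (<>r | <><>~~r) is true.
  At w: <>r is true, <><>~~r is true, so <>r | <><>~~r is true.
    At w: <>r requires r at some successor in {w, x}.
      r holds at w, so <>r is true at w.
    At w: <><>~~r requires <>~~r at some successor in {w, x}.
      <>~~r holds at w, so <><>~~r is true at w.

Yes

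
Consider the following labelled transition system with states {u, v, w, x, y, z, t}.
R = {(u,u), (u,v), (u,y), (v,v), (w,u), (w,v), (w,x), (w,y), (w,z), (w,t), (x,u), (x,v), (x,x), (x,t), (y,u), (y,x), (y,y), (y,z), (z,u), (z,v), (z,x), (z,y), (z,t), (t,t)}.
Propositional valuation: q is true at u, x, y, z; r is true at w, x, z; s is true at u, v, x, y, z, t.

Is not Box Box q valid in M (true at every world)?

Yes

Let φ = not Box Box q. Evaluate φ at each world:
  u (successors {u, v, y}): φ is true.
  v (successors {v}): φ is true.
  w (successors {u, v, x, y, z, t}): φ is true.
  x (successors {u, v, x, t}): φ is true.
  y (successors {u, x, y, z}): φ is true.
  z (successors {u, v, x, y, t}): φ is true.
  t (successors {t}): φ is true.
For instance, at z:
  At z: Box Box q is false, so not Box Box q is true.
    At z: Box Box q requires Box q at every successor {u, v, x, y, t}.
      Box q fails at u, so Box Box q is false at z.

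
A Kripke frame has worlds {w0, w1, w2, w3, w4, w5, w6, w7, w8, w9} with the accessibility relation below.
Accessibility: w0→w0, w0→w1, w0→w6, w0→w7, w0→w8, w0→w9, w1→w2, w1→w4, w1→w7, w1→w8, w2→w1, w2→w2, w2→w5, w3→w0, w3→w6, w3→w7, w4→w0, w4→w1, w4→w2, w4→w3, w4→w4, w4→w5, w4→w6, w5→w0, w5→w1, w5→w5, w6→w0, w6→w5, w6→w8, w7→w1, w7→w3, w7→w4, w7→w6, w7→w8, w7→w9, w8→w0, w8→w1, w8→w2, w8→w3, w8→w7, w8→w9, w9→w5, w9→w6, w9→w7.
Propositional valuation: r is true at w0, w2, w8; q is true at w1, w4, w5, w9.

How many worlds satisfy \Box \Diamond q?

7

Recall that \Box ψ holds at a world iff ψ holds at every accessible world, and \Diamond ψ holds iff ψ holds at some accessible world.
Let φ = \Box \Diamond q. Evaluate φ at each world:
  w0 (successors {w0, w1, w6, w7, w8, w9}): φ is true.
  w1 (successors {w2, w4, w7, w8}): φ is true.
  w2 (successors {w1, w2, w5}): φ is true.
  w3 (successors {w0, w6, w7}): φ is true.
  w4 (successors {w0, w1, w2, w3, w4, w5, w6}): φ is false.
  w5 (successors {w0, w1, w5}): φ is true.
  w6 (successors {w0, w5, w8}): φ is true.
  w7 (successors {w1, w3, w4, w6, w8, w9}): φ is false.
  w8 (successors {w0, w1, w2, w3, w7, w9}): φ is false.
  w9 (successors {w5, w6, w7}): φ is true.
For instance, at w3:
  At w3: \Box \Diamond q requires \Diamond q at every successor {w0, w6, w7}.
      At w0: \Diamond q requires q at some successor in {w0, w1, w6, w7, w8, w9}.
        q holds at w1, so \Diamond q is true at w0.
      At w6: \Diamond q requires q at some successor in {w0, w5, w8}.
        q holds at w5, so \Diamond q is true at w6.
      At w7: \Diamond q requires q at some successor in {w1, w3, w4, w6, w8, w9}.
        q holds at w1, so \Diamond q is true at w7.
  So \Box \Diamond q is true at w3.
Satisfying worlds: {w0, w1, w2, w3, w5, w6, w9}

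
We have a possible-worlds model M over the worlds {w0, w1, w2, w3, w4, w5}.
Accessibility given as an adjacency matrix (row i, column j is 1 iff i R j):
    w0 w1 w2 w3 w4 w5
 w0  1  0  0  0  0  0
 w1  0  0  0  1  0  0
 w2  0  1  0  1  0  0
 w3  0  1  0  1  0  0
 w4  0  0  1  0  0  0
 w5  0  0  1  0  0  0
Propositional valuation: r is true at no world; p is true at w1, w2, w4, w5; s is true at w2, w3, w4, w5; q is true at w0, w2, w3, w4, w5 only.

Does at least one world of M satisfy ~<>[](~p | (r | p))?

Let φ = ~<>[](~p | (r | p)). Evaluate φ at each world:
  w0 (successors {w0}): φ is false.
  w1 (successors {w3}): φ is false.
  w2 (successors {w1, w3}): φ is false.
  w3 (successors {w1, w3}): φ is false.
  w4 (successors {w2}): φ is false.
  w5 (successors {w2}): φ is false.
For instance, at w2:
  At w2: <>[](~p | (r | p)) is true, so ~<>[](~p | (r | p)) is false.
    At w2: <>[](~p | (r | p)) requires [](~p | (r | p)) at some successor in {w1, w3}.
      [](~p | (r | p)) holds at w1, so <>[](~p | (r | p)) is true at w2.

No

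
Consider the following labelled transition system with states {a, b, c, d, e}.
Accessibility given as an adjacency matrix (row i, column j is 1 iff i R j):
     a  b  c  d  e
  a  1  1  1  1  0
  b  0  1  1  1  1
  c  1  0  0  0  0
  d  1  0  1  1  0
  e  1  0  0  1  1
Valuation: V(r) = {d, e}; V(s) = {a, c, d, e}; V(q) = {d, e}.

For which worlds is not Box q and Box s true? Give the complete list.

Let φ = not Box q and Box s. Evaluate φ at each world:
  a (successors {a, b, c, d}): φ is false.
  b (successors {b, c, d, e}): φ is false.
  c (successors {a}): φ is true.
  d (successors {a, c, d}): φ is true.
  e (successors {a, d, e}): φ is true.
For instance, at d:
  At d: not Box q is true, Box s is true, so not Box q and Box s is true.
    At d: Box q is false, so not Box q is true.
      At d: Box q requires q at every successor {a, c, d}.
        q fails at a, so Box q is false at d.
    At d: Box s requires s at every successor {a, c, d}.
      At a: s is true.
      At c: s is true.
      At d: s is true.
    So Box s is true at d.
Satisfying worlds: {c, d, e}

c, d, e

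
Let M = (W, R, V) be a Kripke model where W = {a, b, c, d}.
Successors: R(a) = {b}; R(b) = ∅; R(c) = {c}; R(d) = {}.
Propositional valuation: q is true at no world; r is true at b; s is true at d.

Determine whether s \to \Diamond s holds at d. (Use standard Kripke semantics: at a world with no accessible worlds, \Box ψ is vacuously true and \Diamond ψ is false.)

At d: s is true, \Diamond s is false, so s \to \Diamond s is false.
  At d: no accessible worlds, so \Diamond s is false.

No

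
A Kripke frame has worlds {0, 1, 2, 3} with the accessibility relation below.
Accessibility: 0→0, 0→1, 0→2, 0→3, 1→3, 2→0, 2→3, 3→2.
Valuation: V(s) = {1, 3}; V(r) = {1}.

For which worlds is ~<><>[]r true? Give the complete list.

0, 1, 2, 3

Let φ = ~<><>[]r. Evaluate φ at each world:
  0 (successors {0, 1, 2, 3}): φ is true.
  1 (successors {3}): φ is true.
  2 (successors {0, 3}): φ is true.
  3 (successors {2}): φ is true.
For instance, at 1:
  At 1: <><>[]r is false, so ~<><>[]r is true.
    At 1: <><>[]r requires <>[]r at some successor in {3}.
      At 3: <>[]r is false.
    So <><>[]r is false at 1.
Satisfying worlds: {0, 1, 2, 3}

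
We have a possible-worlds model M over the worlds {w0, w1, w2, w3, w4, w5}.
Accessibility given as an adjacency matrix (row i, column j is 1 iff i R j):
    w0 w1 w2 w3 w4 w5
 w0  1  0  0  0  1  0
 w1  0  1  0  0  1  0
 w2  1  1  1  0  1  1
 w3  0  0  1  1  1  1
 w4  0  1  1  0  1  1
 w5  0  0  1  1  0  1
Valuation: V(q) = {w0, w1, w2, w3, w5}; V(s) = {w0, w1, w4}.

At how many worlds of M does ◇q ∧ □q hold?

Let φ = ◇q ∧ □q. Evaluate φ at each world:
  w0 (successors {w0, w4}): φ is false.
  w1 (successors {w1, w4}): φ is false.
  w2 (successors {w0, w1, w2, w4, w5}): φ is false.
  w3 (successors {w2, w3, w4, w5}): φ is false.
  w4 (successors {w1, w2, w4, w5}): φ is false.
  w5 (successors {w2, w3, w5}): φ is true.
For instance, at w0:
  At w0: ◇q is true, □q is false, so ◇q ∧ □q is false.
    At w0: ◇q requires q at some successor in {w0, w4}.
      q holds at w0, so ◇q is true at w0.
    At w0: □q requires q at every successor {w0, w4}.
      q fails at w4, so □q is false at w0.
Satisfying worlds: {w5}

1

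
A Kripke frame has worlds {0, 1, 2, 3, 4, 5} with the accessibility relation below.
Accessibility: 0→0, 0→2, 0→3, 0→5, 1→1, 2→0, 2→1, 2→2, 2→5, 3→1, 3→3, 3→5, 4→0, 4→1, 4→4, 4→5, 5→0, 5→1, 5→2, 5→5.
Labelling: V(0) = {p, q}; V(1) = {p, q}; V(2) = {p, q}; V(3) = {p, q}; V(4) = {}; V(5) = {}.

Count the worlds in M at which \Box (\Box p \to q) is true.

Let φ = \Box (\Box p \to q). Evaluate φ at each world:
  0 (successors {0, 2, 3, 5}): φ is true.
  1 (successors {1}): φ is true.
  2 (successors {0, 1, 2, 5}): φ is true.
  3 (successors {1, 3, 5}): φ is true.
  4 (successors {0, 1, 4, 5}): φ is true.
  5 (successors {0, 1, 2, 5}): φ is true.
For instance, at 4:
  At 4: \Box (\Box p \to q) requires \Box p \to q at every successor {0, 1, 4, 5}.
    At 0: \Box p \to q is true.
    At 1: \Box p \to q is true.
    At 4: \Box p \to q is true.
    At 5: \Box p \to q is true.
  So \Box (\Box p \to q) is true at 4.
Satisfying worlds: {0, 1, 2, 3, 4, 5}

6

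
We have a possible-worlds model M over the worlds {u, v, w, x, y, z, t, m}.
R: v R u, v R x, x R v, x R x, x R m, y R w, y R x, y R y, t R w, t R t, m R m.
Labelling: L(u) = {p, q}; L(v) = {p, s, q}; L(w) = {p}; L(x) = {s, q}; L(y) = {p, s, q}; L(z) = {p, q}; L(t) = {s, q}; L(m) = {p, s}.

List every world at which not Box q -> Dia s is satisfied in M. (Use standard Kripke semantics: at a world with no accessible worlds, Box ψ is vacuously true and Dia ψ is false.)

Let φ = not Box q -> Dia s. Evaluate φ at each world:
  u (successors ∅): φ is true.
  v (successors {u, x}): φ is true.
  w (successors ∅): φ is true.
  x (successors {v, x, m}): φ is true.
  y (successors {w, x, y}): φ is true.
  z (successors ∅): φ is true.
  t (successors {w, t}): φ is true.
  m (successors {m}): φ is true.
For instance, at m:
  At m: not Box q is true, Dia s is true, so not Box q -> Dia s is true.
    At m: Box q is false, so not Box q is true.
      At m: Box q requires q at every successor {m}.
        q fails at m, so Box q is false at m.
    At m: Dia s requires s at some successor in {m}.
      s holds at m, so Dia s is true at m.
Satisfying worlds: {u, v, w, x, y, z, t, m}

u, v, w, x, y, z, t, m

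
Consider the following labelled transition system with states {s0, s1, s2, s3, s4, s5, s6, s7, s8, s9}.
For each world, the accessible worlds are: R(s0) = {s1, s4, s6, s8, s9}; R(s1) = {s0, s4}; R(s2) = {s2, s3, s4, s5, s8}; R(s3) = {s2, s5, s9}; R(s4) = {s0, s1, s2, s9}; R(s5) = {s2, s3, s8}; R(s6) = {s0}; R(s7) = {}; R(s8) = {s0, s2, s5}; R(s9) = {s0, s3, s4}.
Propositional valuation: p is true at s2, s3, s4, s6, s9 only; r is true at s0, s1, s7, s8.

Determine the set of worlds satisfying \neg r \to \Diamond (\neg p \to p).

s0, s1, s2, s3, s4, s5, s7, s8, s9

Let φ = \neg r \to \Diamond (\neg p \to p). Evaluate φ at each world:
  s0 (successors {s1, s4, s6, s8, s9}): φ is true.
  s1 (successors {s0, s4}): φ is true.
  s2 (successors {s2, s3, s4, s5, s8}): φ is true.
  s3 (successors {s2, s5, s9}): φ is true.
  s4 (successors {s0, s1, s2, s9}): φ is true.
  s5 (successors {s2, s3, s8}): φ is true.
  s6 (successors {s0}): φ is false.
  s7 (successors ∅): φ is true.
  s8 (successors {s0, s2, s5}): φ is true.
  s9 (successors {s0, s3, s4}): φ is true.
For instance, at s1:
  At s1: \neg r is false, \Diamond (\neg p \to p) is true, so \neg r \to \Diamond (\neg p \to p) is true.
    At s1: \Diamond (\neg p \to p) requires \neg p \to p at some successor in {s0, s4}.
      \neg p \to p holds at s4, so \Diamond (\neg p \to p) is true at s1.
Satisfying worlds: {s0, s1, s2, s3, s4, s5, s7, s8, s9}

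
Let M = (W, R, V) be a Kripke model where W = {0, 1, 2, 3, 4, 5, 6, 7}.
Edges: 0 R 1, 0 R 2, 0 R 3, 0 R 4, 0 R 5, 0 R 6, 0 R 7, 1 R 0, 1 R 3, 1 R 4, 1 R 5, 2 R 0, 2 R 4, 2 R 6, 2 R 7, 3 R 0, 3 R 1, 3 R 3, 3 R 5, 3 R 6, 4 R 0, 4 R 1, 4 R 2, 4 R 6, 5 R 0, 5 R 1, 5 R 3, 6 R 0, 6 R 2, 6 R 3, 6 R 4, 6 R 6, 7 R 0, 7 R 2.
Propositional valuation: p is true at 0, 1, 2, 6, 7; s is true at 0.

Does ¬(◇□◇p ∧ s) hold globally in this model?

Let φ = ¬(◇□◇p ∧ s). Evaluate φ at each world:
  0 (successors {1, 2, 3, 4, 5, 6, 7}): φ is false.
  1 (successors {0, 3, 4, 5}): φ is true.
  2 (successors {0, 4, 6, 7}): φ is true.
  3 (successors {0, 1, 3, 5, 6}): φ is true.
  4 (successors {0, 1, 2, 6}): φ is true.
  5 (successors {0, 1, 3}): φ is true.
  6 (successors {0, 2, 3, 4, 6}): φ is true.
  7 (successors {0, 2}): φ is true.
Detail at 0 (counterexample):
  At 0: ◇□◇p ∧ s is true, so ¬(◇□◇p ∧ s) is false.
    At 0: ◇□◇p is true, s is true, so ◇□◇p ∧ s is true.
      At 0: ◇□◇p requires □◇p at some successor in {1, 2, 3, 4, 5, 6, 7}.
        □◇p holds at 1, so ◇□◇p is true at 0.

No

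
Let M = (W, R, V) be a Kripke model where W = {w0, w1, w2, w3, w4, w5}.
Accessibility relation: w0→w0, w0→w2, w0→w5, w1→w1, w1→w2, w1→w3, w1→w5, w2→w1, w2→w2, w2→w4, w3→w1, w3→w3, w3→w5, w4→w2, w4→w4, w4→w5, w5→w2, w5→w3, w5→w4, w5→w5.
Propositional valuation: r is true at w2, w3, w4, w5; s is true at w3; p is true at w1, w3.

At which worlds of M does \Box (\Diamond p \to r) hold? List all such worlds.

w0, w4, w5

Let φ = \Box (\Diamond p \to r). Evaluate φ at each world:
  w0 (successors {w0, w2, w5}): φ is true.
  w1 (successors {w1, w2, w3, w5}): φ is false.
  w2 (successors {w1, w2, w4}): φ is false.
  w3 (successors {w1, w3, w5}): φ is false.
  w4 (successors {w2, w4, w5}): φ is true.
  w5 (successors {w2, w3, w4, w5}): φ is true.
For instance, at w2:
  At w2: \Box (\Diamond p \to r) requires \Diamond p \to r at every successor {w1, w2, w4}.
    \Diamond p \to r fails at w1, so \Box (\Diamond p \to r) is false at w2.
      At w1: \Diamond p is true, r is false, so \Diamond p \to r is false.
Satisfying worlds: {w0, w4, w5}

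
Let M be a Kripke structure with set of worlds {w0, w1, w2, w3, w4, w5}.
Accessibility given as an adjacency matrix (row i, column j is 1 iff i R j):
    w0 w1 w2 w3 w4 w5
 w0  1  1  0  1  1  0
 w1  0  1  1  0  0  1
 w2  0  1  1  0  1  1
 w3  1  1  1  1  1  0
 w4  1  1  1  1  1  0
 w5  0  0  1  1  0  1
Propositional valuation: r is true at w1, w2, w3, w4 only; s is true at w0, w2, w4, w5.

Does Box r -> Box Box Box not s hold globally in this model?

Yes

Recall that Box ψ holds at a world iff ψ holds at every accessible world, and Dia ψ holds iff ψ holds at some accessible world.
Let φ = Box r -> Box Box Box not s. Evaluate φ at each world:
  w0 (successors {w0, w1, w3, w4}): φ is true.
  w1 (successors {w1, w2, w5}): φ is true.
  w2 (successors {w1, w2, w4, w5}): φ is true.
  w3 (successors {w0, w1, w2, w3, w4}): φ is true.
  w4 (successors {w0, w1, w2, w3, w4}): φ is true.
  w5 (successors {w2, w3, w5}): φ is true.
For instance, at w3:
  At w3: Box r is false, Box Box Box not s is false, so Box r -> Box Box Box not s is true.
    At w3: Box r requires r at every successor {w0, w1, w2, w3, w4}.
      r fails at w0, so Box r is false at w3.
    At w3: Box Box Box not s requires Box Box not s at every successor {w0, w1, w2, w3, w4}.
      Box Box not s fails at w0, so Box Box Box not s is false at w3.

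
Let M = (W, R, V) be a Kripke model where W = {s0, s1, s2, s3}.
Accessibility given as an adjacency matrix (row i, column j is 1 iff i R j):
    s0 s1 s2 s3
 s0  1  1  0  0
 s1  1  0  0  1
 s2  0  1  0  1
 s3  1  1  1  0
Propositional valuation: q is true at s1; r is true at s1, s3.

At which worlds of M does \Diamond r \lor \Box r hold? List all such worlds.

Let φ = \Diamond r \lor \Box r. Evaluate φ at each world:
  s0 (successors {s0, s1}): φ is true.
  s1 (successors {s0, s3}): φ is true.
  s2 (successors {s1, s3}): φ is true.
  s3 (successors {s0, s1, s2}): φ is true.
For instance, at s1:
  At s1: \Diamond r is true, \Box r is false, so \Diamond r \lor \Box r is true.
    At s1: \Diamond r requires r at some successor in {s0, s3}.
      r holds at s3, so \Diamond r is true at s1.
    At s1: \Box r requires r at every successor {s0, s3}.
      r fails at s0, so \Box r is false at s1.
Satisfying worlds: {s0, s1, s2, s3}

s0, s1, s2, s3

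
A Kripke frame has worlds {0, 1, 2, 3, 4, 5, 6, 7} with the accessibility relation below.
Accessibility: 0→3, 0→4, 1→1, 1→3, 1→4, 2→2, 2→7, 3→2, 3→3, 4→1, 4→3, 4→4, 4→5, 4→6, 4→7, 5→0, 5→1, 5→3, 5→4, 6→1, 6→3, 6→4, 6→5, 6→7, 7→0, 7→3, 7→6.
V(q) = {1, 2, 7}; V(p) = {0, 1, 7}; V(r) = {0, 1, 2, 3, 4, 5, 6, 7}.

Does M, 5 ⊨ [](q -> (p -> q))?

Yes

Recall that []ψ holds at a world iff ψ holds at every accessible world, and <>ψ holds iff ψ holds at some accessible world.
At 5: [](q -> (p -> q)) requires q -> (p -> q) at every successor {0, 1, 3, 4}.
  At 0: q -> (p -> q) is true.
  At 1: q -> (p -> q) is true.
  At 3: q -> (p -> q) is true.
  At 4: q -> (p -> q) is true.
So [](q -> (p -> q)) is true at 5.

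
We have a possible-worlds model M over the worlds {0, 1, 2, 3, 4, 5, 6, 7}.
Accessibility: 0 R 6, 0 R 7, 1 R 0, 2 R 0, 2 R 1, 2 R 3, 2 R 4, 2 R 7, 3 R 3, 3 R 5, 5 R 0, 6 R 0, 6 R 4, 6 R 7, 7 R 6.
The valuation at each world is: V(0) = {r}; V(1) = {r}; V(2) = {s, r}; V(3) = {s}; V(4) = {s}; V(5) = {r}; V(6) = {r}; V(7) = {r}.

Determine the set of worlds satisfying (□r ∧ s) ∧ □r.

4

Let φ = (□r ∧ s) ∧ □r. Evaluate φ at each world:
  0 (successors {6, 7}): φ is false.
  1 (successors {0}): φ is false.
  2 (successors {0, 1, 3, 4, 7}): φ is false.
  3 (successors {3, 5}): φ is false.
  4 (successors ∅): φ is true.
  5 (successors {0}): φ is false.
  6 (successors {0, 4, 7}): φ is false.
  7 (successors {6}): φ is false.
For instance, at 3:
  At 3: □r ∧ s is false, □r is false, so (□r ∧ s) ∧ □r is false.
    At 3: □r is false, s is true, so □r ∧ s is false.
      At 3: □r requires r at every successor {3, 5}.
        r fails at 3, so □r is false at 3.
    At 3: □r requires r at every successor {3, 5}.
      r fails at 3, so □r is false at 3.
Satisfying worlds: {4}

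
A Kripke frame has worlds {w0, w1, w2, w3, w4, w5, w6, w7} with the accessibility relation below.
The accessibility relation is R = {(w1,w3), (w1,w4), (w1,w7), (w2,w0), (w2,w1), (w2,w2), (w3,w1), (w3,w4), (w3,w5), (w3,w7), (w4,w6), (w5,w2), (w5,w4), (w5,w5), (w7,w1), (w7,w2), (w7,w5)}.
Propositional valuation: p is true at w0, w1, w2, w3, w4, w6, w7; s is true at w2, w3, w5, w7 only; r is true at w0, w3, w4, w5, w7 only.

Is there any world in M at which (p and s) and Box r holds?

No

Let φ = (p and s) and Box r. Evaluate φ at each world:
  w0 (successors ∅): φ is false.
  w1 (successors {w3, w4, w7}): φ is false.
  w2 (successors {w0, w1, w2}): φ is false.
  w3 (successors {w1, w4, w5, w7}): φ is false.
  w4 (successors {w6}): φ is false.
  w5 (successors {w2, w4, w5}): φ is false.
  w6 (successors ∅): φ is false.
  w7 (successors {w1, w2, w5}): φ is false.
For instance, at w1:
  At w1: p and s is false, Box r is true, so (p and s) and Box r is false.
    At w1: Box r requires r at every successor {w3, w4, w7}.
      At w3: r is true.
      At w4: r is true.
      At w7: r is true.
    So Box r is true at w1.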